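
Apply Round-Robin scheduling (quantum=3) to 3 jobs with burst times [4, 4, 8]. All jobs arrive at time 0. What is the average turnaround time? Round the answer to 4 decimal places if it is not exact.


Time quantum = 3
Execution trace:
  J1 runs 3 units, time = 3
  J2 runs 3 units, time = 6
  J3 runs 3 units, time = 9
  J1 runs 1 units, time = 10
  J2 runs 1 units, time = 11
  J3 runs 3 units, time = 14
  J3 runs 2 units, time = 16
Finish times: [10, 11, 16]
Average turnaround = 37/3 = 12.3333

12.3333


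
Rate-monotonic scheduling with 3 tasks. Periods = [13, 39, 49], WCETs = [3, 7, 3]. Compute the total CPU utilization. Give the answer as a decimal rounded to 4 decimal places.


Compute individual utilizations (exact fractions):
  Task 1: C/T = 3/13 (approx. 0.2308)
  Task 2: C/T = 7/39 (approx. 0.1795)
  Task 3: C/T = 3/49 (approx. 0.0612)
Total utilization U = 3/13 + 7/39 + 3/49 = 901/1911
Rounded to 4 decimal places: U = 0.4715
RM (Liu & Layland) bound for 3 tasks = 0.779763; compare with U = 901/1911 (approx. 0.471481)
U <= bound, so schedulable by RM sufficient condition.

0.4715


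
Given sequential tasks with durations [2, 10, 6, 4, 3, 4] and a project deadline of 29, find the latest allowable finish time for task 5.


LF(activity 5) = deadline - sum of successor durations
Successors: activities 6 through 6 with durations [4]
Sum of successor durations = 4
LF = 29 - 4 = 25

25


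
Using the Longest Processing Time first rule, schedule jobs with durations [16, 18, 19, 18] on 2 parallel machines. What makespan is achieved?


Sort jobs in decreasing order (LPT): [19, 18, 18, 16]
Assign each job to the least loaded machine:
  Machine 1: jobs [19, 16], load = 35
  Machine 2: jobs [18, 18], load = 36
Makespan = max load = 36

36


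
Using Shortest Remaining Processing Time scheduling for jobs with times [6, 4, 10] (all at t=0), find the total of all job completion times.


Since all jobs arrive at t=0, SRPT equals SPT ordering.
SPT order: [4, 6, 10]
Completion times:
  Job 1: p=4, C=4
  Job 2: p=6, C=10
  Job 3: p=10, C=20
Total completion time = 4 + 10 + 20 = 34

34


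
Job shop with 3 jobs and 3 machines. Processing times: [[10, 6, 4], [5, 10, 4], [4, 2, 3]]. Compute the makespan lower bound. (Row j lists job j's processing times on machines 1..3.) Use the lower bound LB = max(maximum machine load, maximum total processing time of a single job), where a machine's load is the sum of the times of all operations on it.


Machine loads:
  Machine 1: 10 + 5 + 4 = 19
  Machine 2: 6 + 10 + 2 = 18
  Machine 3: 4 + 4 + 3 = 11
Max machine load = 19
Job totals:
  Job 1: 20
  Job 2: 19
  Job 3: 9
Max job total = 20
Lower bound = max(19, 20) = 20

20


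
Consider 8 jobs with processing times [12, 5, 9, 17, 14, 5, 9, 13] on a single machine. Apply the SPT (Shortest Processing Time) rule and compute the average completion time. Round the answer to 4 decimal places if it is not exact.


Sort jobs by processing time (SPT order): [5, 5, 9, 9, 12, 13, 14, 17]
Compute completion times sequentially:
  Job 1: processing = 5, completes at 5
  Job 2: processing = 5, completes at 10
  Job 3: processing = 9, completes at 19
  Job 4: processing = 9, completes at 28
  Job 5: processing = 12, completes at 40
  Job 6: processing = 13, completes at 53
  Job 7: processing = 14, completes at 67
  Job 8: processing = 17, completes at 84
Sum of completion times = 306
Average completion time = 306/8 = 38.25

38.25


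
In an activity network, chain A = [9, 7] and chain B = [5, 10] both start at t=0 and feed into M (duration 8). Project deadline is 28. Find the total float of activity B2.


Forward pass: ES(B2) = sum of predecessors on chain B = 5
EF = ES + duration = 5 + 10 = 15
Backward pass: LF(M) = deadline = 28; LS(M) = 28 - 8 = 20
LF(B2) = LS(M) - sum(successors on chain B) = 20 - 0 = 20
LS = LF - duration = 20 - 10 = 10
Total float = LS - ES = 10 - 5 = 5

5


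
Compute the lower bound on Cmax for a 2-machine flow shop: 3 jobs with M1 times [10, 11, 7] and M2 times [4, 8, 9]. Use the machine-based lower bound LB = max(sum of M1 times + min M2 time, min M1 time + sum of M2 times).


LB1 = sum(M1 times) + min(M2 times) = 28 + 4 = 32
LB2 = min(M1 times) + sum(M2 times) = 7 + 21 = 28
Lower bound = max(LB1, LB2) = max(32, 28) = 32

32


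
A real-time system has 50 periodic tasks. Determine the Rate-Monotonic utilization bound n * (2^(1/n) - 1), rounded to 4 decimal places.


Compute 2^(1/50) = 1.0139594798
Subtract 1: 1.0139594798 - 1 = 0.0139594798
Multiply by n: 50 * 0.0139594798 = 0.6979739900
Round to 4 dp: 0.6980

0.6980


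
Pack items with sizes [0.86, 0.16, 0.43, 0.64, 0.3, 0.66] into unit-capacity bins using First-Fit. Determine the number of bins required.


Place items sequentially using First-Fit:
  Item 0.86 -> new Bin 1
  Item 0.16 -> new Bin 2
  Item 0.43 -> Bin 2 (now 0.59)
  Item 0.64 -> new Bin 3
  Item 0.3 -> Bin 2 (now 0.89)
  Item 0.66 -> new Bin 4
Total bins used = 4

4


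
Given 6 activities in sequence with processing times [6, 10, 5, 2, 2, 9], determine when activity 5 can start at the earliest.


Activity 5 starts after activities 1 through 4 complete.
Predecessor durations: [6, 10, 5, 2]
ES = 6 + 10 + 5 + 2 = 23

23


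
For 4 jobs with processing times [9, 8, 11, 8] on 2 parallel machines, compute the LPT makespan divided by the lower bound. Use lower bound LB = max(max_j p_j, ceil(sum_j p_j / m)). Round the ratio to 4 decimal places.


LPT order: [11, 9, 8, 8]
Machine loads after assignment: [19, 17]
LPT makespan = 19
Lower bound = max(max_job, ceil(total/2)) = max(11, 18) = 18
Ratio = 19 / 18 = 1.0556

1.0556


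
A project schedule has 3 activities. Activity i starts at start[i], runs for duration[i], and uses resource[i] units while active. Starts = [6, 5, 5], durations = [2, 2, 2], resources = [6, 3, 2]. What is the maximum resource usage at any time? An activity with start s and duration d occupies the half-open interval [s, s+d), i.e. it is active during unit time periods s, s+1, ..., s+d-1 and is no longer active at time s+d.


Each activity i is active on [start_i, start_i + duration_i).
Compute total resource usage per time slot:
  t=0: active resources = [], total = 0
  t=1: active resources = [], total = 0
  t=2: active resources = [], total = 0
  t=3: active resources = [], total = 0
  t=4: active resources = [], total = 0
  t=5: active resources = [3, 2], total = 5
  t=6: active resources = [6, 3, 2], total = 11
  t=7: active resources = [6], total = 6
Peak resource demand = 11

11


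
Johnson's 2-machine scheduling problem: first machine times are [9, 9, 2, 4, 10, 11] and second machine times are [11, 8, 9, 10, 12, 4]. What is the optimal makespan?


Apply Johnson's rule:
  Group 1 (a <= b): [(3, 2, 9), (4, 4, 10), (1, 9, 11), (5, 10, 12)]
  Group 2 (a > b): [(2, 9, 8), (6, 11, 4)]
Optimal job order: [3, 4, 1, 5, 2, 6]
Schedule:
  Job 3: M1 done at 2, M2 done at 11
  Job 4: M1 done at 6, M2 done at 21
  Job 1: M1 done at 15, M2 done at 32
  Job 5: M1 done at 25, M2 done at 44
  Job 2: M1 done at 34, M2 done at 52
  Job 6: M1 done at 45, M2 done at 56
Makespan = 56

56


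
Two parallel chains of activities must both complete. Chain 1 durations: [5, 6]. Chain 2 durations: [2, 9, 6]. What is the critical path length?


Path A total = 5 + 6 = 11
Path B total = 2 + 9 + 6 = 17
Critical path = longest path = max(11, 17) = 17

17


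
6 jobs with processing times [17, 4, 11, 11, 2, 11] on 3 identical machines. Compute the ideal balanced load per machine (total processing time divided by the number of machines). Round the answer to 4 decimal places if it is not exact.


Total processing time = 17 + 4 + 11 + 11 + 2 + 11 = 56
Number of machines = 3
Ideal balanced load = 56 / 3 = 18.6667

18.6667


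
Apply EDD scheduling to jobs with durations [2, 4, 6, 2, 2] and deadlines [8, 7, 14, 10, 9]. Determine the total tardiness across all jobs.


Sort by due date (EDD order): [(4, 7), (2, 8), (2, 9), (2, 10), (6, 14)]
Compute completion times and tardiness:
  Job 1: p=4, d=7, C=4, tardiness=max(0,4-7)=0
  Job 2: p=2, d=8, C=6, tardiness=max(0,6-8)=0
  Job 3: p=2, d=9, C=8, tardiness=max(0,8-9)=0
  Job 4: p=2, d=10, C=10, tardiness=max(0,10-10)=0
  Job 5: p=6, d=14, C=16, tardiness=max(0,16-14)=2
Total tardiness = 2

2


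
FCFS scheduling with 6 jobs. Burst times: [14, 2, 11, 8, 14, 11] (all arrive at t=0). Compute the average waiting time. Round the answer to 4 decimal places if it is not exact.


FCFS order (as given): [14, 2, 11, 8, 14, 11]
Waiting times:
  Job 1: wait = 0
  Job 2: wait = 14
  Job 3: wait = 16
  Job 4: wait = 27
  Job 5: wait = 35
  Job 6: wait = 49
Sum of waiting times = 141
Average waiting time = 141/6 = 23.5

23.5


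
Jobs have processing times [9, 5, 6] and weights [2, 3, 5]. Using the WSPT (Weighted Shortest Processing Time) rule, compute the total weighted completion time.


Compute p/w ratios and sort ascending (WSPT): [(6, 5), (5, 3), (9, 2)]
Compute weighted completion times:
  Job (p=6,w=5): C=6, w*C=5*6=30
  Job (p=5,w=3): C=11, w*C=3*11=33
  Job (p=9,w=2): C=20, w*C=2*20=40
Total weighted completion time = 103

103


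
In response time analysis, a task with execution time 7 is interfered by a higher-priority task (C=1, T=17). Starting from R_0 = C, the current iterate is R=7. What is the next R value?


R_next = C + ceil(R_prev / T_hp) * C_hp
ceil(7 / 17) = ceil(0.4118) = 1
Interference = 1 * 1 = 1
R_next = 7 + 1 = 8

8


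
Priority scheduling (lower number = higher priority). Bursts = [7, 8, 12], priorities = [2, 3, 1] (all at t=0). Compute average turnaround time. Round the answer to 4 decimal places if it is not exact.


Sort by priority (ascending = highest first):
Order: [(1, 12), (2, 7), (3, 8)]
Completion times:
  Priority 1, burst=12, C=12
  Priority 2, burst=7, C=19
  Priority 3, burst=8, C=27
Average turnaround = 58/3 = 19.3333

19.3333


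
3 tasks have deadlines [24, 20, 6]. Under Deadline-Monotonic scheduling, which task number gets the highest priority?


Sort tasks by relative deadline (ascending):
  Task 3: deadline = 6
  Task 2: deadline = 20
  Task 1: deadline = 24
Priority order (highest first): [3, 2, 1]
Highest priority task = 3

3


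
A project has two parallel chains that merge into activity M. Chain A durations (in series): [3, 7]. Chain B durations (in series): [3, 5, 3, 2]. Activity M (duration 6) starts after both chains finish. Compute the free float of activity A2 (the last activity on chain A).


ES(A2) = sum of predecessors on chain A = 3
EF(A2) = ES + duration = 3 + 7 = 10
Successor of A2 is M. ES(M) = max(sum(A), sum(B)) = max(10, 13) = 13
Free float = ES(successor) - EF(current) = 13 - 10 = 3

3


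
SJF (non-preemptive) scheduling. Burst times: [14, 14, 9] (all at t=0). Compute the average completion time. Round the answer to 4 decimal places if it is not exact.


SJF order (ascending): [9, 14, 14]
Completion times:
  Job 1: burst=9, C=9
  Job 2: burst=14, C=23
  Job 3: burst=14, C=37
Average completion = 69/3 = 23.0

23.0


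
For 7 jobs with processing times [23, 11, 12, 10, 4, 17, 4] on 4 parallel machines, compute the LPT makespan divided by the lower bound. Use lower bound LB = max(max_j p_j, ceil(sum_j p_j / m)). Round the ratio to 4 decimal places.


LPT order: [23, 17, 12, 11, 10, 4, 4]
Machine loads after assignment: [23, 17, 20, 21]
LPT makespan = 23
Lower bound = max(max_job, ceil(total/4)) = max(23, 21) = 23
Ratio = 23 / 23 = 1.0

1.0


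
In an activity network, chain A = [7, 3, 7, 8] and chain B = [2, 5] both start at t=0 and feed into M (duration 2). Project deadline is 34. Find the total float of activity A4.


Forward pass: ES(A4) = sum of predecessors on chain A = 17
EF = ES + duration = 17 + 8 = 25
Backward pass: LF(M) = deadline = 34; LS(M) = 34 - 2 = 32
LF(A4) = LS(M) - sum(successors on chain A) = 32 - 0 = 32
LS = LF - duration = 32 - 8 = 24
Total float = LS - ES = 24 - 17 = 7

7


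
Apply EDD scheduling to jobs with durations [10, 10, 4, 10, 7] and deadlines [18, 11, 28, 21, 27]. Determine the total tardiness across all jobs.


Sort by due date (EDD order): [(10, 11), (10, 18), (10, 21), (7, 27), (4, 28)]
Compute completion times and tardiness:
  Job 1: p=10, d=11, C=10, tardiness=max(0,10-11)=0
  Job 2: p=10, d=18, C=20, tardiness=max(0,20-18)=2
  Job 3: p=10, d=21, C=30, tardiness=max(0,30-21)=9
  Job 4: p=7, d=27, C=37, tardiness=max(0,37-27)=10
  Job 5: p=4, d=28, C=41, tardiness=max(0,41-28)=13
Total tardiness = 34

34


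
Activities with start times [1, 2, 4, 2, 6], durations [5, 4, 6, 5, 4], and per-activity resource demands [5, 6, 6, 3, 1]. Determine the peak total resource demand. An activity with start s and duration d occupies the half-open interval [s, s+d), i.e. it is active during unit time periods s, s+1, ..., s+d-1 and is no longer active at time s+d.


Each activity i is active on [start_i, start_i + duration_i).
Compute total resource usage per time slot:
  t=0: active resources = [], total = 0
  t=1: active resources = [5], total = 5
  t=2: active resources = [5, 6, 3], total = 14
  t=3: active resources = [5, 6, 3], total = 14
  t=4: active resources = [5, 6, 6, 3], total = 20
  t=5: active resources = [5, 6, 6, 3], total = 20
  t=6: active resources = [6, 3, 1], total = 10
  t=7: active resources = [6, 1], total = 7
  t=8: active resources = [6, 1], total = 7
  t=9: active resources = [6, 1], total = 7
Peak resource demand = 20

20


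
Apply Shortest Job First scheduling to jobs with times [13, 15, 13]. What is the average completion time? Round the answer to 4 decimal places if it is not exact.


SJF order (ascending): [13, 13, 15]
Completion times:
  Job 1: burst=13, C=13
  Job 2: burst=13, C=26
  Job 3: burst=15, C=41
Average completion = 80/3 = 26.6667

26.6667


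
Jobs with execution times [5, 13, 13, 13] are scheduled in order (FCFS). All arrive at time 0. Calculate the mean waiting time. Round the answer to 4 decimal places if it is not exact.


FCFS order (as given): [5, 13, 13, 13]
Waiting times:
  Job 1: wait = 0
  Job 2: wait = 5
  Job 3: wait = 18
  Job 4: wait = 31
Sum of waiting times = 54
Average waiting time = 54/4 = 13.5

13.5


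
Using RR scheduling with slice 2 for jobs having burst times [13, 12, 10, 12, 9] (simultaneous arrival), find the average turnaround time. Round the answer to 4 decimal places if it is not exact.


Time quantum = 2
Execution trace:
  J1 runs 2 units, time = 2
  J2 runs 2 units, time = 4
  J3 runs 2 units, time = 6
  J4 runs 2 units, time = 8
  J5 runs 2 units, time = 10
  J1 runs 2 units, time = 12
  J2 runs 2 units, time = 14
  J3 runs 2 units, time = 16
  J4 runs 2 units, time = 18
  J5 runs 2 units, time = 20
  J1 runs 2 units, time = 22
  J2 runs 2 units, time = 24
  J3 runs 2 units, time = 26
  J4 runs 2 units, time = 28
  J5 runs 2 units, time = 30
  J1 runs 2 units, time = 32
  J2 runs 2 units, time = 34
  J3 runs 2 units, time = 36
  J4 runs 2 units, time = 38
  J5 runs 2 units, time = 40
  J1 runs 2 units, time = 42
  J2 runs 2 units, time = 44
  J3 runs 2 units, time = 46
  J4 runs 2 units, time = 48
  J5 runs 1 units, time = 49
  J1 runs 2 units, time = 51
  J2 runs 2 units, time = 53
  J4 runs 2 units, time = 55
  J1 runs 1 units, time = 56
Finish times: [56, 53, 46, 55, 49]
Average turnaround = 259/5 = 51.8

51.8


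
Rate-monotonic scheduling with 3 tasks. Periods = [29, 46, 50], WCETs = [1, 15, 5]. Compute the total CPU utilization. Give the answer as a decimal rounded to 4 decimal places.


Compute individual utilizations (exact fractions):
  Task 1: C/T = 1/29 (approx. 0.0345)
  Task 2: C/T = 15/46 (approx. 0.3261)
  Task 3: C/T = 5/50 = 1/10 (approx. 0.1)
Total utilization U = 1/29 + 15/46 + 1/10 = 1536/3335
Rounded to 4 decimal places: U = 0.4606
RM (Liu & Layland) bound for 3 tasks = 0.779763; compare with U = 1536/3335 (approx. 0.460570)
U <= bound, so schedulable by RM sufficient condition.

0.4606


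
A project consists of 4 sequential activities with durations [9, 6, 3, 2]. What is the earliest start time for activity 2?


Activity 2 starts after activities 1 through 1 complete.
Predecessor durations: [9]
ES = 9 = 9

9


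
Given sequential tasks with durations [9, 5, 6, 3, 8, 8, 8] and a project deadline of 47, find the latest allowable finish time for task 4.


LF(activity 4) = deadline - sum of successor durations
Successors: activities 5 through 7 with durations [8, 8, 8]
Sum of successor durations = 24
LF = 47 - 24 = 23

23


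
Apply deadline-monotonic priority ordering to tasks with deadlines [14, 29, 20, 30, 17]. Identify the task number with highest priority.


Sort tasks by relative deadline (ascending):
  Task 1: deadline = 14
  Task 5: deadline = 17
  Task 3: deadline = 20
  Task 2: deadline = 29
  Task 4: deadline = 30
Priority order (highest first): [1, 5, 3, 2, 4]
Highest priority task = 1

1


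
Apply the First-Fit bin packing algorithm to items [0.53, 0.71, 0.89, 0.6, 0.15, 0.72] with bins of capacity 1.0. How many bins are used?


Place items sequentially using First-Fit:
  Item 0.53 -> new Bin 1
  Item 0.71 -> new Bin 2
  Item 0.89 -> new Bin 3
  Item 0.6 -> new Bin 4
  Item 0.15 -> Bin 1 (now 0.68)
  Item 0.72 -> new Bin 5
Total bins used = 5

5


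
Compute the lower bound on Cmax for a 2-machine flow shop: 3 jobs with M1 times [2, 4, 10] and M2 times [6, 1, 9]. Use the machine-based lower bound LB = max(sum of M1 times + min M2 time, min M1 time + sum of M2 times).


LB1 = sum(M1 times) + min(M2 times) = 16 + 1 = 17
LB2 = min(M1 times) + sum(M2 times) = 2 + 16 = 18
Lower bound = max(LB1, LB2) = max(17, 18) = 18

18


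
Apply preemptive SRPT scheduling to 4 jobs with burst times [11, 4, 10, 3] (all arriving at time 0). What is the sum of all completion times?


Since all jobs arrive at t=0, SRPT equals SPT ordering.
SPT order: [3, 4, 10, 11]
Completion times:
  Job 1: p=3, C=3
  Job 2: p=4, C=7
  Job 3: p=10, C=17
  Job 4: p=11, C=28
Total completion time = 3 + 7 + 17 + 28 = 55

55


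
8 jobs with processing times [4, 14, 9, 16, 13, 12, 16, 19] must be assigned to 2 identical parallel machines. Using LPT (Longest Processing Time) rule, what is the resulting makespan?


Sort jobs in decreasing order (LPT): [19, 16, 16, 14, 13, 12, 9, 4]
Assign each job to the least loaded machine:
  Machine 1: jobs [19, 14, 12, 9], load = 54
  Machine 2: jobs [16, 16, 13, 4], load = 49
Makespan = max load = 54

54


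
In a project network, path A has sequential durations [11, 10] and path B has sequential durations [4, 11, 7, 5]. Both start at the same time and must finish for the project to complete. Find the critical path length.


Path A total = 11 + 10 = 21
Path B total = 4 + 11 + 7 + 5 = 27
Critical path = longest path = max(21, 27) = 27

27


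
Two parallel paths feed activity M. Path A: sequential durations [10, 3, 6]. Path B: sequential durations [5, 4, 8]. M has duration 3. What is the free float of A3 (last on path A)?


ES(A3) = sum of predecessors on chain A = 13
EF(A3) = ES + duration = 13 + 6 = 19
Successor of A3 is M. ES(M) = max(sum(A), sum(B)) = max(19, 17) = 19
Free float = ES(successor) - EF(current) = 19 - 19 = 0

0


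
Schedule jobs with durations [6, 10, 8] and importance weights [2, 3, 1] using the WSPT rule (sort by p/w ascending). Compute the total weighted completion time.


Compute p/w ratios and sort ascending (WSPT): [(6, 2), (10, 3), (8, 1)]
Compute weighted completion times:
  Job (p=6,w=2): C=6, w*C=2*6=12
  Job (p=10,w=3): C=16, w*C=3*16=48
  Job (p=8,w=1): C=24, w*C=1*24=24
Total weighted completion time = 84

84


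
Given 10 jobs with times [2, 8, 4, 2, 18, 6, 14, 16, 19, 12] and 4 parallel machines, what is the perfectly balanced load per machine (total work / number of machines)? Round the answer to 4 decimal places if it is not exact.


Total processing time = 2 + 8 + 4 + 2 + 18 + 6 + 14 + 16 + 19 + 12 = 101
Number of machines = 4
Ideal balanced load = 101 / 4 = 25.25

25.25


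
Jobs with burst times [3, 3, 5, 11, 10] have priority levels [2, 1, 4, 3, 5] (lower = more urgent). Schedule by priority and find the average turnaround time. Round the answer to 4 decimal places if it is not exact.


Sort by priority (ascending = highest first):
Order: [(1, 3), (2, 3), (3, 11), (4, 5), (5, 10)]
Completion times:
  Priority 1, burst=3, C=3
  Priority 2, burst=3, C=6
  Priority 3, burst=11, C=17
  Priority 4, burst=5, C=22
  Priority 5, burst=10, C=32
Average turnaround = 80/5 = 16.0

16.0


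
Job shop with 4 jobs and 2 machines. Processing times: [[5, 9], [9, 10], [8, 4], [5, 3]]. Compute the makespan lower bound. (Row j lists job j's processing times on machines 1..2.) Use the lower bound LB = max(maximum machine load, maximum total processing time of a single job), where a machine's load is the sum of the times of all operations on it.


Machine loads:
  Machine 1: 5 + 9 + 8 + 5 = 27
  Machine 2: 9 + 10 + 4 + 3 = 26
Max machine load = 27
Job totals:
  Job 1: 14
  Job 2: 19
  Job 3: 12
  Job 4: 8
Max job total = 19
Lower bound = max(27, 19) = 27

27


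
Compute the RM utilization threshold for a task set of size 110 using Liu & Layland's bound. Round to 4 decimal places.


Compute 2^(1/110) = 1.0063212332
Subtract 1: 1.0063212332 - 1 = 0.0063212332
Multiply by n: 110 * 0.0063212332 = 0.6953356520
Round to 4 dp: 0.6953

0.6953


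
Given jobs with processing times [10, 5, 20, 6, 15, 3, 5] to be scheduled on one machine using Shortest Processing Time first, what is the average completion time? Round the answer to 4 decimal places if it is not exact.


Sort jobs by processing time (SPT order): [3, 5, 5, 6, 10, 15, 20]
Compute completion times sequentially:
  Job 1: processing = 3, completes at 3
  Job 2: processing = 5, completes at 8
  Job 3: processing = 5, completes at 13
  Job 4: processing = 6, completes at 19
  Job 5: processing = 10, completes at 29
  Job 6: processing = 15, completes at 44
  Job 7: processing = 20, completes at 64
Sum of completion times = 180
Average completion time = 180/7 = 25.7143

25.7143


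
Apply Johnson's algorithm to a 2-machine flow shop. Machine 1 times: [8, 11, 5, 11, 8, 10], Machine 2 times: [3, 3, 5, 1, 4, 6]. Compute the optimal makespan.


Apply Johnson's rule:
  Group 1 (a <= b): [(3, 5, 5)]
  Group 2 (a > b): [(6, 10, 6), (5, 8, 4), (1, 8, 3), (2, 11, 3), (4, 11, 1)]
Optimal job order: [3, 6, 5, 1, 2, 4]
Schedule:
  Job 3: M1 done at 5, M2 done at 10
  Job 6: M1 done at 15, M2 done at 21
  Job 5: M1 done at 23, M2 done at 27
  Job 1: M1 done at 31, M2 done at 34
  Job 2: M1 done at 42, M2 done at 45
  Job 4: M1 done at 53, M2 done at 54
Makespan = 54

54


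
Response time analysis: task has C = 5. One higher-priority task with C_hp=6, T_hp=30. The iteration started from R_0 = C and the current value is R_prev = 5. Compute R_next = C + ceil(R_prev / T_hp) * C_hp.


R_next = C + ceil(R_prev / T_hp) * C_hp
ceil(5 / 30) = ceil(0.1667) = 1
Interference = 1 * 6 = 6
R_next = 5 + 6 = 11

11


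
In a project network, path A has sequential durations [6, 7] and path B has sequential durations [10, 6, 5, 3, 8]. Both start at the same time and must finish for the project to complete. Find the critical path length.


Path A total = 6 + 7 = 13
Path B total = 10 + 6 + 5 + 3 + 8 = 32
Critical path = longest path = max(13, 32) = 32

32


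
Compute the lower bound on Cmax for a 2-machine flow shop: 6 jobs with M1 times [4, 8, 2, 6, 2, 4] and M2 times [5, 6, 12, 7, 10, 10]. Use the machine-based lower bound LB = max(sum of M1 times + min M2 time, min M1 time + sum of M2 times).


LB1 = sum(M1 times) + min(M2 times) = 26 + 5 = 31
LB2 = min(M1 times) + sum(M2 times) = 2 + 50 = 52
Lower bound = max(LB1, LB2) = max(31, 52) = 52

52


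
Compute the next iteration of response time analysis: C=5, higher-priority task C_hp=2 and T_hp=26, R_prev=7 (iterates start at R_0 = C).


R_next = C + ceil(R_prev / T_hp) * C_hp
ceil(7 / 26) = ceil(0.2692) = 1
Interference = 1 * 2 = 2
R_next = 5 + 2 = 7
R_next = R_prev, so the iteration has converged (response time = 7).

7


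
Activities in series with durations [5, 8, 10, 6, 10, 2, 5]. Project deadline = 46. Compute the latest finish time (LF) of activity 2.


LF(activity 2) = deadline - sum of successor durations
Successors: activities 3 through 7 with durations [10, 6, 10, 2, 5]
Sum of successor durations = 33
LF = 46 - 33 = 13

13


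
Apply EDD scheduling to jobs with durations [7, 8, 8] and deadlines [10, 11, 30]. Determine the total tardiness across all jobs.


Sort by due date (EDD order): [(7, 10), (8, 11), (8, 30)]
Compute completion times and tardiness:
  Job 1: p=7, d=10, C=7, tardiness=max(0,7-10)=0
  Job 2: p=8, d=11, C=15, tardiness=max(0,15-11)=4
  Job 3: p=8, d=30, C=23, tardiness=max(0,23-30)=0
Total tardiness = 4

4


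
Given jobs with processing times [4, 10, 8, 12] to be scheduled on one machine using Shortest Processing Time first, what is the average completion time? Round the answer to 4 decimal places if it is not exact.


Sort jobs by processing time (SPT order): [4, 8, 10, 12]
Compute completion times sequentially:
  Job 1: processing = 4, completes at 4
  Job 2: processing = 8, completes at 12
  Job 3: processing = 10, completes at 22
  Job 4: processing = 12, completes at 34
Sum of completion times = 72
Average completion time = 72/4 = 18.0

18.0


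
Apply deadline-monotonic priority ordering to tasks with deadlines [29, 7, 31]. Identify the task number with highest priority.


Sort tasks by relative deadline (ascending):
  Task 2: deadline = 7
  Task 1: deadline = 29
  Task 3: deadline = 31
Priority order (highest first): [2, 1, 3]
Highest priority task = 2

2


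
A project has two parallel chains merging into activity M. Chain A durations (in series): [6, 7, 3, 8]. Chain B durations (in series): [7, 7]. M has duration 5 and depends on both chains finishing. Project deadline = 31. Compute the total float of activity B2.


Forward pass: ES(B2) = sum of predecessors on chain B = 7
EF = ES + duration = 7 + 7 = 14
Backward pass: LF(M) = deadline = 31; LS(M) = 31 - 5 = 26
LF(B2) = LS(M) - sum(successors on chain B) = 26 - 0 = 26
LS = LF - duration = 26 - 7 = 19
Total float = LS - ES = 19 - 7 = 12

12


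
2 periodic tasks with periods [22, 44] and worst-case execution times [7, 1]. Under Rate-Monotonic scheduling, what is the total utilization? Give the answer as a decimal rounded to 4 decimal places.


Compute individual utilizations (exact fractions):
  Task 1: C/T = 7/22 (approx. 0.3182)
  Task 2: C/T = 1/44 (approx. 0.0227)
Total utilization U = 7/22 + 1/44 = 15/44
Rounded to 4 decimal places: U = 0.3409
RM (Liu & Layland) bound for 2 tasks = 0.828427; compare with U = 15/44 (approx. 0.340909)
U <= bound, so schedulable by RM sufficient condition.

0.3409


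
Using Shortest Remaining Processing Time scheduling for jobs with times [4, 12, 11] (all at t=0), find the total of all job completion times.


Since all jobs arrive at t=0, SRPT equals SPT ordering.
SPT order: [4, 11, 12]
Completion times:
  Job 1: p=4, C=4
  Job 2: p=11, C=15
  Job 3: p=12, C=27
Total completion time = 4 + 15 + 27 = 46

46


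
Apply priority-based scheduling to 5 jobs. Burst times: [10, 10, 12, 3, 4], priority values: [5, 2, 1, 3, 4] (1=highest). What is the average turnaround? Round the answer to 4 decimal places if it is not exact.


Sort by priority (ascending = highest first):
Order: [(1, 12), (2, 10), (3, 3), (4, 4), (5, 10)]
Completion times:
  Priority 1, burst=12, C=12
  Priority 2, burst=10, C=22
  Priority 3, burst=3, C=25
  Priority 4, burst=4, C=29
  Priority 5, burst=10, C=39
Average turnaround = 127/5 = 25.4

25.4


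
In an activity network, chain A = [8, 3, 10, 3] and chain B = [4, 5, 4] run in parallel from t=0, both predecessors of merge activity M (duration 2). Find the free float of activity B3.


ES(B3) = sum of predecessors on chain B = 9
EF(B3) = ES + duration = 9 + 4 = 13
Successor of B3 is M. ES(M) = max(sum(A), sum(B)) = max(24, 13) = 24
Free float = ES(successor) - EF(current) = 24 - 13 = 11

11


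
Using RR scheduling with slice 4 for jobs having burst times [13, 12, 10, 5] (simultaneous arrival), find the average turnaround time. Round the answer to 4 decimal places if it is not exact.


Time quantum = 4
Execution trace:
  J1 runs 4 units, time = 4
  J2 runs 4 units, time = 8
  J3 runs 4 units, time = 12
  J4 runs 4 units, time = 16
  J1 runs 4 units, time = 20
  J2 runs 4 units, time = 24
  J3 runs 4 units, time = 28
  J4 runs 1 units, time = 29
  J1 runs 4 units, time = 33
  J2 runs 4 units, time = 37
  J3 runs 2 units, time = 39
  J1 runs 1 units, time = 40
Finish times: [40, 37, 39, 29]
Average turnaround = 145/4 = 36.25

36.25


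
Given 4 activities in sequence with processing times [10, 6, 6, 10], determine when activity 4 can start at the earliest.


Activity 4 starts after activities 1 through 3 complete.
Predecessor durations: [10, 6, 6]
ES = 10 + 6 + 6 = 22

22


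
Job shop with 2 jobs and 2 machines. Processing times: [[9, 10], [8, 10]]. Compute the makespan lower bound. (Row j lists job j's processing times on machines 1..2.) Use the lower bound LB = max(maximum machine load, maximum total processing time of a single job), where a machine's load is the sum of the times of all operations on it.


Machine loads:
  Machine 1: 9 + 8 = 17
  Machine 2: 10 + 10 = 20
Max machine load = 20
Job totals:
  Job 1: 19
  Job 2: 18
Max job total = 19
Lower bound = max(20, 19) = 20

20


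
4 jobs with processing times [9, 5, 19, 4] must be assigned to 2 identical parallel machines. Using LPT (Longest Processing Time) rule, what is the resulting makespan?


Sort jobs in decreasing order (LPT): [19, 9, 5, 4]
Assign each job to the least loaded machine:
  Machine 1: jobs [19], load = 19
  Machine 2: jobs [9, 5, 4], load = 18
Makespan = max load = 19

19


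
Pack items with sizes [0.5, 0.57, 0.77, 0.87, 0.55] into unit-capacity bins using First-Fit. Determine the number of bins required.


Place items sequentially using First-Fit:
  Item 0.5 -> new Bin 1
  Item 0.57 -> new Bin 2
  Item 0.77 -> new Bin 3
  Item 0.87 -> new Bin 4
  Item 0.55 -> new Bin 5
Total bins used = 5

5


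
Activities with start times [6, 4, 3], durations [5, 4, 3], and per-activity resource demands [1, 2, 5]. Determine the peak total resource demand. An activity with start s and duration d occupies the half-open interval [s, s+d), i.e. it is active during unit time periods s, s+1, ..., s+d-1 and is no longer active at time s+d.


Each activity i is active on [start_i, start_i + duration_i).
Compute total resource usage per time slot:
  t=0: active resources = [], total = 0
  t=1: active resources = [], total = 0
  t=2: active resources = [], total = 0
  t=3: active resources = [5], total = 5
  t=4: active resources = [2, 5], total = 7
  t=5: active resources = [2, 5], total = 7
  t=6: active resources = [1, 2], total = 3
  t=7: active resources = [1, 2], total = 3
  t=8: active resources = [1], total = 1
  t=9: active resources = [1], total = 1
  t=10: active resources = [1], total = 1
Peak resource demand = 7

7


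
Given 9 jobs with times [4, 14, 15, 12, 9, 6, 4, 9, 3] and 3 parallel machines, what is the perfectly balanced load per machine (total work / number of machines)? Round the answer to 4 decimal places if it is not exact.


Total processing time = 4 + 14 + 15 + 12 + 9 + 6 + 4 + 9 + 3 = 76
Number of machines = 3
Ideal balanced load = 76 / 3 = 25.3333

25.3333


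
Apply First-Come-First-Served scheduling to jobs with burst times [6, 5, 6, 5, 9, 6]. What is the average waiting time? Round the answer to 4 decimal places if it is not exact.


FCFS order (as given): [6, 5, 6, 5, 9, 6]
Waiting times:
  Job 1: wait = 0
  Job 2: wait = 6
  Job 3: wait = 11
  Job 4: wait = 17
  Job 5: wait = 22
  Job 6: wait = 31
Sum of waiting times = 87
Average waiting time = 87/6 = 14.5

14.5


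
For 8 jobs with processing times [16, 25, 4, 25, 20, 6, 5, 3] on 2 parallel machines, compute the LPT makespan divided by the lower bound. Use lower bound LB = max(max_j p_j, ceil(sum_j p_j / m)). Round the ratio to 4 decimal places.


LPT order: [25, 25, 20, 16, 6, 5, 4, 3]
Machine loads after assignment: [53, 51]
LPT makespan = 53
Lower bound = max(max_job, ceil(total/2)) = max(25, 52) = 52
Ratio = 53 / 52 = 1.0192

1.0192


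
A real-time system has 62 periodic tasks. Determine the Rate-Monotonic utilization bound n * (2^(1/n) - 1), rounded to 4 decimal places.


Compute 2^(1/62) = 1.0112425207
Subtract 1: 1.0112425207 - 1 = 0.0112425207
Multiply by n: 62 * 0.0112425207 = 0.6970362834
Round to 4 dp: 0.6970

0.6970


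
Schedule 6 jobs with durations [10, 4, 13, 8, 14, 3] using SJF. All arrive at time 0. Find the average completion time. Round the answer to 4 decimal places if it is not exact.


SJF order (ascending): [3, 4, 8, 10, 13, 14]
Completion times:
  Job 1: burst=3, C=3
  Job 2: burst=4, C=7
  Job 3: burst=8, C=15
  Job 4: burst=10, C=25
  Job 5: burst=13, C=38
  Job 6: burst=14, C=52
Average completion = 140/6 = 23.3333

23.3333


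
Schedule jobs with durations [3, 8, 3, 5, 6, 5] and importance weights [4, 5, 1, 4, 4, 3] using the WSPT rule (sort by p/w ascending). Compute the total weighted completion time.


Compute p/w ratios and sort ascending (WSPT): [(3, 4), (5, 4), (6, 4), (8, 5), (5, 3), (3, 1)]
Compute weighted completion times:
  Job (p=3,w=4): C=3, w*C=4*3=12
  Job (p=5,w=4): C=8, w*C=4*8=32
  Job (p=6,w=4): C=14, w*C=4*14=56
  Job (p=8,w=5): C=22, w*C=5*22=110
  Job (p=5,w=3): C=27, w*C=3*27=81
  Job (p=3,w=1): C=30, w*C=1*30=30
Total weighted completion time = 321

321


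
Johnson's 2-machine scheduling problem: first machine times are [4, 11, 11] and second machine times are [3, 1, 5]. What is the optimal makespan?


Apply Johnson's rule:
  Group 1 (a <= b): []
  Group 2 (a > b): [(3, 11, 5), (1, 4, 3), (2, 11, 1)]
Optimal job order: [3, 1, 2]
Schedule:
  Job 3: M1 done at 11, M2 done at 16
  Job 1: M1 done at 15, M2 done at 19
  Job 2: M1 done at 26, M2 done at 27
Makespan = 27

27


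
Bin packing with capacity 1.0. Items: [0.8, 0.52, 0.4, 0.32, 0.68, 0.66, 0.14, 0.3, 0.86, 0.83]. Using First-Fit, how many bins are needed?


Place items sequentially using First-Fit:
  Item 0.8 -> new Bin 1
  Item 0.52 -> new Bin 2
  Item 0.4 -> Bin 2 (now 0.92)
  Item 0.32 -> new Bin 3
  Item 0.68 -> Bin 3 (now 1.0)
  Item 0.66 -> new Bin 4
  Item 0.14 -> Bin 1 (now 0.94)
  Item 0.3 -> Bin 4 (now 0.96)
  Item 0.86 -> new Bin 5
  Item 0.83 -> new Bin 6
Total bins used = 6

6


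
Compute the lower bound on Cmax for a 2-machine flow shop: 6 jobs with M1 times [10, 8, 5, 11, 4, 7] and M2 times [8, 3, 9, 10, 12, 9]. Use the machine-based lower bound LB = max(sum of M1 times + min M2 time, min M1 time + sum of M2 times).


LB1 = sum(M1 times) + min(M2 times) = 45 + 3 = 48
LB2 = min(M1 times) + sum(M2 times) = 4 + 51 = 55
Lower bound = max(LB1, LB2) = max(48, 55) = 55

55


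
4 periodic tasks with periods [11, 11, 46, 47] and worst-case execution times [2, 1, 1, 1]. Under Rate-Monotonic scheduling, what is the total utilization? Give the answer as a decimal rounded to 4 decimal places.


Compute individual utilizations (exact fractions):
  Task 1: C/T = 2/11 (approx. 0.1818)
  Task 2: C/T = 1/11 (approx. 0.0909)
  Task 3: C/T = 1/46 (approx. 0.0217)
  Task 4: C/T = 1/47 (approx. 0.0213)
Total utilization U = 2/11 + 1/11 + 1/46 + 1/47 = 7509/23782
Rounded to 4 decimal places: U = 0.3157
RM (Liu & Layland) bound for 4 tasks = 0.756828; compare with U = 7509/23782 (approx. 0.315743)
U <= bound, so schedulable by RM sufficient condition.

0.3157


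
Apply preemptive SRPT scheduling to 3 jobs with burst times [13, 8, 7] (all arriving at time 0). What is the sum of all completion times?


Since all jobs arrive at t=0, SRPT equals SPT ordering.
SPT order: [7, 8, 13]
Completion times:
  Job 1: p=7, C=7
  Job 2: p=8, C=15
  Job 3: p=13, C=28
Total completion time = 7 + 15 + 28 = 50

50


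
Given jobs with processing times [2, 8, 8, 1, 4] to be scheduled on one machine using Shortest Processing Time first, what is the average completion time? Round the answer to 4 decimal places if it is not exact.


Sort jobs by processing time (SPT order): [1, 2, 4, 8, 8]
Compute completion times sequentially:
  Job 1: processing = 1, completes at 1
  Job 2: processing = 2, completes at 3
  Job 3: processing = 4, completes at 7
  Job 4: processing = 8, completes at 15
  Job 5: processing = 8, completes at 23
Sum of completion times = 49
Average completion time = 49/5 = 9.8

9.8


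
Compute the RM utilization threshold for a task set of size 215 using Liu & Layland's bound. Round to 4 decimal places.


Compute 2^(1/215) = 1.0032291429
Subtract 1: 1.0032291429 - 1 = 0.0032291429
Multiply by n: 215 * 0.0032291429 = 0.6942657235
Round to 4 dp: 0.6943

0.6943


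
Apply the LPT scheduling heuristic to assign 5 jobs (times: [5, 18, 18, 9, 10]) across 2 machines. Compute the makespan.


Sort jobs in decreasing order (LPT): [18, 18, 10, 9, 5]
Assign each job to the least loaded machine:
  Machine 1: jobs [18, 10], load = 28
  Machine 2: jobs [18, 9, 5], load = 32
Makespan = max load = 32

32


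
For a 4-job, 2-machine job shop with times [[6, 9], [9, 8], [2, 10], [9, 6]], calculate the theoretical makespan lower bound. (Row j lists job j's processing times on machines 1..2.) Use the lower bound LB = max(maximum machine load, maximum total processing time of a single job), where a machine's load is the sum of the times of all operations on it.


Machine loads:
  Machine 1: 6 + 9 + 2 + 9 = 26
  Machine 2: 9 + 8 + 10 + 6 = 33
Max machine load = 33
Job totals:
  Job 1: 15
  Job 2: 17
  Job 3: 12
  Job 4: 15
Max job total = 17
Lower bound = max(33, 17) = 33

33


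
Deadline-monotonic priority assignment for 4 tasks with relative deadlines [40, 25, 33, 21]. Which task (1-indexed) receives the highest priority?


Sort tasks by relative deadline (ascending):
  Task 4: deadline = 21
  Task 2: deadline = 25
  Task 3: deadline = 33
  Task 1: deadline = 40
Priority order (highest first): [4, 2, 3, 1]
Highest priority task = 4

4


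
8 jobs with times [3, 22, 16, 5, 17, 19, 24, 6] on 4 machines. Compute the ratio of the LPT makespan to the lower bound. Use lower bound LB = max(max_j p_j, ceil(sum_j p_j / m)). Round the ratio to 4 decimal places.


LPT order: [24, 22, 19, 17, 16, 6, 5, 3]
Machine loads after assignment: [27, 27, 25, 33]
LPT makespan = 33
Lower bound = max(max_job, ceil(total/4)) = max(24, 28) = 28
Ratio = 33 / 28 = 1.1786

1.1786


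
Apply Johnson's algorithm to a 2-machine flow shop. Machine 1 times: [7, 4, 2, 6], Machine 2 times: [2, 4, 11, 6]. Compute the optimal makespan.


Apply Johnson's rule:
  Group 1 (a <= b): [(3, 2, 11), (2, 4, 4), (4, 6, 6)]
  Group 2 (a > b): [(1, 7, 2)]
Optimal job order: [3, 2, 4, 1]
Schedule:
  Job 3: M1 done at 2, M2 done at 13
  Job 2: M1 done at 6, M2 done at 17
  Job 4: M1 done at 12, M2 done at 23
  Job 1: M1 done at 19, M2 done at 25
Makespan = 25

25


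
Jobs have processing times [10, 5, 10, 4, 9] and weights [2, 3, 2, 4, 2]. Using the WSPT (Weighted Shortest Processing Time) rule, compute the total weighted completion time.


Compute p/w ratios and sort ascending (WSPT): [(4, 4), (5, 3), (9, 2), (10, 2), (10, 2)]
Compute weighted completion times:
  Job (p=4,w=4): C=4, w*C=4*4=16
  Job (p=5,w=3): C=9, w*C=3*9=27
  Job (p=9,w=2): C=18, w*C=2*18=36
  Job (p=10,w=2): C=28, w*C=2*28=56
  Job (p=10,w=2): C=38, w*C=2*38=76
Total weighted completion time = 211

211


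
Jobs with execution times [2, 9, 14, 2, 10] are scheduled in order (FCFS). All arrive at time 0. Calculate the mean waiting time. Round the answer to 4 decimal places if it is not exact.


FCFS order (as given): [2, 9, 14, 2, 10]
Waiting times:
  Job 1: wait = 0
  Job 2: wait = 2
  Job 3: wait = 11
  Job 4: wait = 25
  Job 5: wait = 27
Sum of waiting times = 65
Average waiting time = 65/5 = 13.0

13.0
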